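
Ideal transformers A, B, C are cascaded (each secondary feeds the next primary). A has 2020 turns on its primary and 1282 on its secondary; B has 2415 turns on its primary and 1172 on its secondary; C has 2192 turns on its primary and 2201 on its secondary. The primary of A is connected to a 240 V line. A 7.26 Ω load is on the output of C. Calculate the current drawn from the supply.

I_supply ≈ 3.16 A

After A: V = 240.00 × 1282/2020 = 152.32 V.
After B: V = 152.32 × 1172/2415 = 73.919 V.
After C: V = 73.919 × 2201/2192 = 74.223 V.
I_load = 74.223/7.26 = 10.224 A, so P_out = 74.223 × 10.224 = 758.82 W.
All ideal ⇒ P_in = P_out, so I_supply = 758.82/240 = 3.16 A.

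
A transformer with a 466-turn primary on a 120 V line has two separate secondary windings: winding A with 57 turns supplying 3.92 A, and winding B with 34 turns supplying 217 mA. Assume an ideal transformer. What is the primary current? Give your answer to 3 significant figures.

I_p ≈ 0.495 A

V_A = 120 × 57/466 = 14.678 V; V_B = 120 × 34/466 = 8.7554 V.
P_out = V_A I_A + V_B I_B = 14.678×3.92 + 8.7554×0.217 = 57.538 + 1.8999 = 59.438 W.
Ideal ⇒ P_in = P_out, so I_p = P_out/V_p = 59.438/120 = 0.495 A.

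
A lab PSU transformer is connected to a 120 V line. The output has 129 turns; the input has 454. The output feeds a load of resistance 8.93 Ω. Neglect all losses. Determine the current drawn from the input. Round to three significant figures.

I_in ≈ 1.08 A

V_out = V_in × N_out/N_in = 120 × 129/454 = 34.097 V.
I_out = V_out/R = 34.097/8.93 = 3.8182 A.
For an ideal transformer I_in N_in = I_out N_out, so I_in = 3.8182 × 129/454 = 1.08 A.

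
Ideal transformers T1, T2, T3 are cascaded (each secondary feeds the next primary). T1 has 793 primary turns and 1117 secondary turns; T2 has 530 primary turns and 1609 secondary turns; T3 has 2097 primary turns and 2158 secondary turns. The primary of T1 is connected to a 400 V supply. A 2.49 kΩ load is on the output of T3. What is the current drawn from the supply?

I_supply ≈ 3.11 A

After T1: V = 400.00 × 1117/793 = 563.43 V.
After T2: V = 563.43 × 1609/530 = 1710.5 V.
After T3: V = 1710.5 × 2158/2097 = 1760.2 V.
I_load = 1760.2/2490 = 0.70693 A, so P_out = 1760.2 × 0.70693 = 1244.4 W.
All ideal ⇒ P_in = P_out, so I_supply = 1244.4/400 = 3.11 A.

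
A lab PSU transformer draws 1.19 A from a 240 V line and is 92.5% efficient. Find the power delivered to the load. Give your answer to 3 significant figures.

P_out ≈ 264 W

P_in = V_p I_p = 240 × 1.19 = 285.60 W.
P_out = η P_in = 0.925 × 285.60 = 264 W.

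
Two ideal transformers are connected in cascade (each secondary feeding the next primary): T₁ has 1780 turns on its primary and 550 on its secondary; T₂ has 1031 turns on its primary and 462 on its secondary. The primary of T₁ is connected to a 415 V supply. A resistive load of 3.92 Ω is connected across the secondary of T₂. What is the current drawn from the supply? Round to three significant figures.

Secondary of T₁: V = 415.00 × 550/1780 = 128.23 V.
Secondary of T₂: V = 128.23 × 462/1031 = 57.461 V.
I_load = 57.461/3.92 = 14.658 A, so P_out = 57.461 × 14.658 = 842.29 W.
All ideal ⇒ P_in = P_out, so I_supply = 842.29/415 = 2.03 A.

I_supply ≈ 2.03 A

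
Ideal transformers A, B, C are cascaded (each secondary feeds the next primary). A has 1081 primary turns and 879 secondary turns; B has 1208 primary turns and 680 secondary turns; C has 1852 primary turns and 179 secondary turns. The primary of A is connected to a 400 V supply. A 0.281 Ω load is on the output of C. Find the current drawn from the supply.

I_supply ≈ 2.79 A

Secondary of A: V = 400.00 × 879/1081 = 325.25 V.
Secondary of B: V = 325.25 × 680/1208 = 183.09 V.
Secondary of C: V = 183.09 × 179/1852 = 17.696 V.
I_load = 17.696/0.281 = 62.975 A, so P_out = 17.696 × 62.975 = 1114.4 W.
All ideal ⇒ P_in = P_out, so I_supply = 1114.4/400 = 2.79 A.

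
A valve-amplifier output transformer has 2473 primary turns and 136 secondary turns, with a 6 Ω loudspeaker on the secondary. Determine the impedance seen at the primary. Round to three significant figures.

Z_p = (N_p/N_s)² × Z_s = (2473/136)² × 6 = 1980 Ω.

Z_p ≈ 1980 Ω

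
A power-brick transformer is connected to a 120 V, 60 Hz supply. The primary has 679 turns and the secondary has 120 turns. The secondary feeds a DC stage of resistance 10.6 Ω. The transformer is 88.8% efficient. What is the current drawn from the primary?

I_p ≈ 0.398 A

V_s = 120 × 120/679 = 21.208 V.
I_s = V_s/R = 21.208/10.6 = 2.0007 A.
P_out = V_s I_s = 21.208 × 2.0007 = 42.431 W.
P_in = P_out/η = 42.431/0.888 = 47.782 W.
I_p = P_in/V_p = 47.782/120 = 0.398 A.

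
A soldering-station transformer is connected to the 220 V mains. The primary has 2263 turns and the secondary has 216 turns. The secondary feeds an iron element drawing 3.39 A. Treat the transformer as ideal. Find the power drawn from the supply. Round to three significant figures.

P ≈ 71.2 W

I_p = I_s × N_s/N_p = 3.39 × 216/2263 = 0.32357 A.
P = V_p I_p = 220 × 0.32357 = 71.2 W.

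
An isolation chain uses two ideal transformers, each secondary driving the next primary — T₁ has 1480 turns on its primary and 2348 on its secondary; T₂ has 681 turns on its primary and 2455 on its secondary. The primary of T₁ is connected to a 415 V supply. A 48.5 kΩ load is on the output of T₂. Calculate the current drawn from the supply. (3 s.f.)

I_supply ≈ 0.280 A

After T₁: V = 415.00 × 2348/1480 = 658.39 V.
After T₂: V = 658.39 × 2455/681 = 2373.5 V.
I_load = 2373.5/48500 = 0.048938 A, so P_out = 2373.5 × 0.048938 = 116.15 W.
All ideal ⇒ P_in = P_out, so I_supply = 116.15/415 = 0.280 A.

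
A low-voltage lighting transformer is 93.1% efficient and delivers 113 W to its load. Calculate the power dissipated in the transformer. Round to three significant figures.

P_in = P_out/η = 113/0.931 = 121.375 W.
P_loss = P_in − P_out = 121.375 − 113 = 8.37 W.

P_loss ≈ 8.37 W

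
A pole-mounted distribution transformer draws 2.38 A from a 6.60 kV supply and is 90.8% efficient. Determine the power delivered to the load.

P_out ≈ 14300 W

P_in = V_p I_p = 6600 × 2.38 = 15708 W.
P_out = η P_in = 0.908 × 15708 = 14300 W.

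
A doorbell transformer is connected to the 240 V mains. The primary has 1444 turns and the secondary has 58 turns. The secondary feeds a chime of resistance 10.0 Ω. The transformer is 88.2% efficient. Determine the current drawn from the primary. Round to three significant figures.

V_s = 240 × 58/1444 = 9.6399 V.
I_s = V_s/R = 9.6399/10.0 = 0.96399 A.
P_out = V_s I_s = 9.6399 × 0.96399 = 9.2927 W.
P_in = P_out/η = 9.2927/0.882 = 10.536 W.
I_p = P_in/V_p = 10.536/240 = 0.0439 A.

I_p ≈ 0.0439 A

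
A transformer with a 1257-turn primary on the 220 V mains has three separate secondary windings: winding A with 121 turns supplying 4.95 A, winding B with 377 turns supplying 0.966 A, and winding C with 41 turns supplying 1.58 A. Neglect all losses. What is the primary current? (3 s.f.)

I_p ≈ 0.818 A

V_A = 220 × 121/1257 = 21.177 V; V_B = 220 × 377/1257 = 65.982 V; V_C = 220 × 41/1257 = 7.1758 V.
P_out = V_A I_A + V_B I_B + V_C I_C = 21.177×4.95 + 65.982×0.966 + 7.1758×1.58 = 104.83 + 63.739 + 11.338 = 179.91 W.
Ideal ⇒ P_in = P_out, so I_p = P_out/V_p = 179.91/220 = 0.818 A.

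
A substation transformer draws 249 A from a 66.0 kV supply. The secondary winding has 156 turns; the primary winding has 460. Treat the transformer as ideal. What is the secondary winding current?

I_s/I_p = N_p/N_s, so I_s = 249 × 460/156 = 734 A.

I_s ≈ 734 A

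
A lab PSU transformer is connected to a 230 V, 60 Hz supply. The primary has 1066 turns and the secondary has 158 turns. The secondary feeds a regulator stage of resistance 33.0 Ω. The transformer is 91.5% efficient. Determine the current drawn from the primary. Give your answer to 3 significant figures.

V_s = 230 × 158/1066 = 34.090 V.
I_s = V_s/R = 34.090/33.0 = 1.0330 A.
P_out = V_s I_s = 34.090 × 1.0330 = 35.216 W.
P_in = P_out/η = 35.216/0.915 = 38.488 W.
I_p = P_in/V_p = 38.488/230 = 0.167 A.

I_p ≈ 0.167 A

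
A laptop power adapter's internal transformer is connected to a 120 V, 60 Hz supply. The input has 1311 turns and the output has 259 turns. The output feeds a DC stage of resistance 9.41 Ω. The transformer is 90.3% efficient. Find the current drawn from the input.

V_out = 120 × 259/1311 = 23.707 V.
I_out = V_out/R = 23.707/9.41 = 2.5194 A.
P_out = V_out I_out = 23.707 × 2.5194 = 59.726 W.
P_in = P_out/η = 59.726/0.903 = 66.142 W.
I_in = P_in/V_in = 66.142/120 = 0.551 A.

I_in ≈ 0.551 A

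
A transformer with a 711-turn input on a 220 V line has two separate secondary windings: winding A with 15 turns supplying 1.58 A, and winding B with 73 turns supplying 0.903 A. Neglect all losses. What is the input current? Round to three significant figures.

I_in ≈ 0.126 A

V_A = 220 × 15/711 = 4.6414 V; V_B = 220 × 73/711 = 22.588 V.
P_out = V_A I_A + V_B I_B = 4.6414×1.58 + 22.588×0.903 = 7.3333 + 20.397 = 27.730 W.
Ideal ⇒ P_in = P_out, so I_in = P_out/V_in = 27.730/220 = 0.126 A.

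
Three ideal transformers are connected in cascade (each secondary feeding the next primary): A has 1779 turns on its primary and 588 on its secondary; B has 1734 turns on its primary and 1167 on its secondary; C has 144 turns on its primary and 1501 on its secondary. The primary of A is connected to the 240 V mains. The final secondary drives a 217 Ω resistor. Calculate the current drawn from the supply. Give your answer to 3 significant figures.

I_supply ≈ 5.95 A

After A: V = 240.00 × 588/1779 = 79.325 V.
After B: V = 79.325 × 1167/1734 = 53.387 V.
After C: V = 53.387 × 1501/144 = 556.48 V.
I_load = 556.48/217 = 2.5644 A, so P_out = 556.48 × 2.5644 = 1427.1 W.
All ideal ⇒ P_in = P_out, so I_supply = 1427.1/240 = 5.95 A.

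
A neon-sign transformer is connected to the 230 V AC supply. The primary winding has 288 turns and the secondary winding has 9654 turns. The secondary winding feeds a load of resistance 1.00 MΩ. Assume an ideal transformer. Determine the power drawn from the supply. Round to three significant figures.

V_s = V_p × N_s/N_p = 230 × 9654/288 = 7709.8 V.
I_s = V_s/R = 7709.8/(1.00×10^6) = 0.0077098 A.
I_p = I_s × N_s/N_p = 0.0077098 × 9654/288 = 0.25844 A.
P = V_p I_p = 230 × 0.25844 = 59.4 W.

P ≈ 59.4 W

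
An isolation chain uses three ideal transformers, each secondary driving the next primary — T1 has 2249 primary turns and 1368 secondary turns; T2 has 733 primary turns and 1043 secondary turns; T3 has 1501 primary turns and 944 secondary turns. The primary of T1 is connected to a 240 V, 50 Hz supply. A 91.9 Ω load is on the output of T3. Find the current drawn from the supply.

I_supply ≈ 0.774 A

Secondary of T1: V = 240.00 × 1368/2249 = 145.98 V.
Secondary of T2: V = 145.98 × 1043/733 = 207.72 V.
Secondary of T3: V = 207.72 × 944/1501 = 130.64 V.
I_load = 130.64/91.9 = 1.4216 A, so P_out = 130.64 × 1.4216 = 185.71 W.
All ideal ⇒ P_in = P_out, so I_supply = 185.71/240 = 0.774 A.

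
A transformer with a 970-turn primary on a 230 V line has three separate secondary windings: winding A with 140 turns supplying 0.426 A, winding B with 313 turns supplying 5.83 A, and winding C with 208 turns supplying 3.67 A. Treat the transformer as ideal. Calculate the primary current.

V_A = 230 × 140/970 = 33.196 V; V_B = 230 × 313/970 = 74.216 V; V_C = 230 × 208/970 = 49.320 V.
P_out = V_A I_A + V_B I_B + V_C I_C = 33.196×0.426 + 74.216×5.83 + 49.320×3.67 = 14.141 + 432.68 + 181.00 = 627.83 W.
Ideal ⇒ P_in = P_out, so I_p = P_out/V_p = 627.83/230 = 2.73 A.

I_p ≈ 2.73 A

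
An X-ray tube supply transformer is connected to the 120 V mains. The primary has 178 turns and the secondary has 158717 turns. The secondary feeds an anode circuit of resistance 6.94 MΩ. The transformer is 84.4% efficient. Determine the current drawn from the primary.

V_s = 120 × 158717/178 = 107000 V.
I_s = V_s/R = 107000/(6.94×10^6) = 0.015418 A.
P_out = V_s I_s = 107000 × 0.015418 = 1649.7 W.
P_in = P_out/η = 1649.7/0.844 = 1954.6 W.
I_p = P_in/V_p = 1954.6/120 = 16.3 A.

I_p ≈ 16.3 A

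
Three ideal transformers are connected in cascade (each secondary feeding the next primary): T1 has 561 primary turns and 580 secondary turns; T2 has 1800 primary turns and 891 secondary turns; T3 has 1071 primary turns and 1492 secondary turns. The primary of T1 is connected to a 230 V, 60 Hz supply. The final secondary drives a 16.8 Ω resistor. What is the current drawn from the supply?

I_supply ≈ 6.96 A

Secondary of T1: V = 230.00 × 580/561 = 237.79 V.
Secondary of T2: V = 237.79 × 891/1800 = 117.71 V.
Secondary of T3: V = 117.71 × 1492/1071 = 163.97 V.
I_load = 163.97/16.8 = 9.7604 A, so P_out = 163.97 × 9.7604 = 1600.5 W.
All ideal ⇒ P_in = P_out, so I_supply = 1600.5/230 = 6.96 A.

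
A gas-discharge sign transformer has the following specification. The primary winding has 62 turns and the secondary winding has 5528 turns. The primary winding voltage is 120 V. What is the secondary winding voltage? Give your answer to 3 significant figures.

V_s ≈ 10700 V

V_s/V_p = N_s/N_p, so V_s = 120 × 5528/62 = 10700 V.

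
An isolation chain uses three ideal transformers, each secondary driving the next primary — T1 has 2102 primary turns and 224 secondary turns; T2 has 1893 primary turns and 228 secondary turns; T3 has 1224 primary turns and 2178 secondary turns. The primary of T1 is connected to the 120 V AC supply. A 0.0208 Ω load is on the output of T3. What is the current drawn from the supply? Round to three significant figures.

I_supply ≈ 3.01 A

Secondary of T1: V = 120.00 × 224/2102 = 12.788 V.
Secondary of T2: V = 12.788 × 228/1893 = 1.5402 V.
Secondary of T3: V = 1.5402 × 2178/1224 = 2.7407 V.
I_load = 2.7407/0.0208 = 131.76 A, so P_out = 2.7407 × 131.76 = 361.12 W.
All ideal ⇒ P_in = P_out, so I_supply = 361.12/120 = 3.01 A.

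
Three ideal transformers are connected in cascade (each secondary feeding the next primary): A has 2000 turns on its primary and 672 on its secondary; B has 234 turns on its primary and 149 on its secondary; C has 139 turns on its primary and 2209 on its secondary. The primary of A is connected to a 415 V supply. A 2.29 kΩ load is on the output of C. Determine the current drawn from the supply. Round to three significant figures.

Secondary of A: V = 415.00 × 672/2000 = 139.44 V.
Secondary of B: V = 139.44 × 149/234 = 88.789 V.
Secondary of C: V = 88.789 × 2209/139 = 1411.0 V.
I_load = 1411.0/2290 = 0.61617 A, so P_out = 1411.0 × 0.61617 = 869.44 W.
All ideal ⇒ P_in = P_out, so I_supply = 869.44/415 = 2.10 A.

I_supply ≈ 2.10 A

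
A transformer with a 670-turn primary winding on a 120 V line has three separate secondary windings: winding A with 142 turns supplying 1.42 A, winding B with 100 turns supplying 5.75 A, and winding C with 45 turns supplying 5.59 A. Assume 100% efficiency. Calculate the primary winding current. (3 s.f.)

V_A = 120 × 142/670 = 25.433 V; V_B = 120 × 100/670 = 17.910 V; V_C = 120 × 45/670 = 8.0597 V.
P_out = V_A I_A + V_B I_B + V_C I_C = 25.433×1.42 + 17.910×5.75 + 8.0597×5.59 = 36.115 + 102.99 + 45.054 = 184.15 W.
Ideal ⇒ P_in = P_out, so I_p = P_out/V_p = 184.15/120 = 1.53 A.

I_p ≈ 1.53 A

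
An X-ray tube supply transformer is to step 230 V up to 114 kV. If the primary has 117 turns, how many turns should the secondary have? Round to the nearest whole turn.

N_s = 57991 turns

N_s/N_p = V_s/V_p, so N_s = 117 × 114000/230 = 57991.3 ≈ 57991 turns.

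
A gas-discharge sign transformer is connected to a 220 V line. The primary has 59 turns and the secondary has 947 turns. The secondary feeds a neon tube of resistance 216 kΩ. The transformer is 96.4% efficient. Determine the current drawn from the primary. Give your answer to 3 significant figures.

I_p ≈ 0.272 A

V_s = 220 × 947/59 = 3531.2 V.
I_s = V_s/R = 3531.2/216000 = 0.016348 A.
P_out = V_s I_s = 3531.2 × 0.016348 = 57.728 W.
P_in = P_out/η = 57.728/0.964 = 59.884 W.
I_p = P_in/V_p = 59.884/220 = 0.272 A.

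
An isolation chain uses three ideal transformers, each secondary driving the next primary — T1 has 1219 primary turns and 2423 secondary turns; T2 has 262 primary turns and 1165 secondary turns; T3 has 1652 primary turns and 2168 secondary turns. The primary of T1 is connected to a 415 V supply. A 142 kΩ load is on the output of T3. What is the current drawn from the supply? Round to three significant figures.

Secondary of T1: V = 415.00 × 2423/1219 = 824.89 V.
Secondary of T2: V = 824.89 × 1165/262 = 3667.9 V.
Secondary of T3: V = 3667.9 × 2168/1652 = 4813.6 V.
I_load = 4813.6/142000 = 0.033899 A, so P_out = 4813.6 × 0.033899 = 163.18 W.
All ideal ⇒ P_in = P_out, so I_supply = 163.18/415 = 0.393 A.

I_supply ≈ 0.393 A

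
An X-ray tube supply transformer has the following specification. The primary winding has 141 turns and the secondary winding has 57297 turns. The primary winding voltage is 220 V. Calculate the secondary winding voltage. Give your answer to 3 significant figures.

V_s ≈ 89400 V

V_s/V_p = N_s/N_p, so V_s = 220 × 57297/141 = 89400 V.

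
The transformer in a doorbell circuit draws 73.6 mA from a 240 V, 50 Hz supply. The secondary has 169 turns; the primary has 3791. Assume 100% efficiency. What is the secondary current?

I_s/I_p = N_p/N_s, so I_s = 0.0736 × 3791/169 = 1.65 A.

I_s ≈ 1.65 A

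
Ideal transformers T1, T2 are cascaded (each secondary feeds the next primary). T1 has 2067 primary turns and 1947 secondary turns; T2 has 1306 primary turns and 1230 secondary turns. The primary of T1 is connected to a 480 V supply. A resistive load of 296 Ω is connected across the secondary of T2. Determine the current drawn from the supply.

Secondary of T1: V = 480.00 × 1947/2067 = 452.13 V.
Secondary of T2: V = 452.13 × 1230/1306 = 425.82 V.
I_load = 425.82/296 = 1.4386 A, so P_out = 425.82 × 1.4386 = 612.58 W.
All ideal ⇒ P_in = P_out, so I_supply = 612.58/480 = 1.28 A.

I_supply ≈ 1.28 A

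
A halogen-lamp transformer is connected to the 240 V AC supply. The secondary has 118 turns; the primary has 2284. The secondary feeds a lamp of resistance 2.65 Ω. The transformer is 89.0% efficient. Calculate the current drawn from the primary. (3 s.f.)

I_p ≈ 0.272 A

V_s = 240 × 118/2284 = 12.399 V.
I_s = V_s/R = 12.399/2.65 = 4.6790 A.
P_out = V_s I_s = 12.399 × 4.6790 = 58.016 W.
P_in = P_out/η = 58.016/0.890 = 65.187 W.
I_p = P_in/V_p = 65.187/240 = 0.272 A.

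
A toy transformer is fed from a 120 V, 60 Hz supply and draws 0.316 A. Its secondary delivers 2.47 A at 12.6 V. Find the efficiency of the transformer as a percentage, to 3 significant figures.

P_in = 120 × 0.316 = 37.9200 W.
P_out = 12.6 × 2.47 = 31.1220 W.
η = P_out/P_in = 31.1220/37.9200 = 0.821.

η ≈ 82.1%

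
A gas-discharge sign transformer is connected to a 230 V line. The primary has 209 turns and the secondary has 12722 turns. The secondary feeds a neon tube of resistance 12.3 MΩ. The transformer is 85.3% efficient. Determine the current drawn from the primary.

I_p ≈ 0.0812 A

V_s = 230 × 12722/209 = 14000 V.
I_s = V_s/R = 14000/(1.23×10^7) = 0.0011382 A.
P_out = V_s I_s = 14000 × 0.0011382 = 15.936 W.
P_in = P_out/η = 15.936/0.853 = 18.682 W.
I_p = P_in/V_p = 18.682/230 = 0.0812 A.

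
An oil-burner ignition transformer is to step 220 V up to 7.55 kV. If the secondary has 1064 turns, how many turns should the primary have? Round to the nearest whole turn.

N_p = 31 turns

N_p/N_s = V_p/V_s, so N_p = 1064 × 220/7550 = 31.0 ≈ 31 turns.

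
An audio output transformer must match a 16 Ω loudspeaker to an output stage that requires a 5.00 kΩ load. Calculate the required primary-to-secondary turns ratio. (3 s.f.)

Z_p/Z_s = (N_p/N_s)², so N_p/N_s = √(5000/16) = √312 = 17.7.

N_p/N_s ≈ 17.7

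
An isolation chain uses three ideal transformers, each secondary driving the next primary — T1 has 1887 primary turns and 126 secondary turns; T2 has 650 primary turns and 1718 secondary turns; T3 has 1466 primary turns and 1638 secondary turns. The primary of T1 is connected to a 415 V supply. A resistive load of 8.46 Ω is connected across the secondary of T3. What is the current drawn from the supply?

I_supply ≈ 1.91 A

Secondary of T1: V = 415.00 × 126/1887 = 27.711 V.
Secondary of T2: V = 27.711 × 1718/650 = 73.241 V.
Secondary of T3: V = 73.241 × 1638/1466 = 81.835 V.
I_load = 81.835/8.46 = 9.6731 A, so P_out = 81.835 × 9.6731 = 791.59 W.
All ideal ⇒ P_in = P_out, so I_supply = 791.59/415 = 1.91 A.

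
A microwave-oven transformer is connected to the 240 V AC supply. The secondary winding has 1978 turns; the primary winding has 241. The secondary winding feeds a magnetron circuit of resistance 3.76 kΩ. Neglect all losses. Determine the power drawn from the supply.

P ≈ 1030 W

V_s = V_p × N_s/N_p = 240 × 1978/241 = 1969.8 V.
I_s = V_s/R = 1969.8/3760 = 0.52388 A.
I_p = I_s × N_s/N_p = 0.52388 × 1978/241 = 4.2997 A.
P = V_p I_p = 240 × 4.2997 = 1030 W.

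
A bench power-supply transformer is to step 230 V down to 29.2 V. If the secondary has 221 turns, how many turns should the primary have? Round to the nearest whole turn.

N_p/N_s = V_p/V_s, so N_p = 221 × 230/29.2 = 1740.8 ≈ 1741 turns.

N_p = 1741 turns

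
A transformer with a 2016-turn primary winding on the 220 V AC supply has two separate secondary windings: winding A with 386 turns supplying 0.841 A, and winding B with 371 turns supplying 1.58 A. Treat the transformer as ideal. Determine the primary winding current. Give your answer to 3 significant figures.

V_A = 220 × 386/2016 = 42.123 V; V_B = 220 × 371/2016 = 40.486 V.
P_out = V_A I_A + V_B I_B = 42.123×0.841 + 40.486×1.58 = 35.425 + 63.968 = 99.394 W.
Ideal ⇒ P_in = P_out, so I_p = P_out/V_p = 99.394/220 = 0.452 A.

I_p ≈ 0.452 A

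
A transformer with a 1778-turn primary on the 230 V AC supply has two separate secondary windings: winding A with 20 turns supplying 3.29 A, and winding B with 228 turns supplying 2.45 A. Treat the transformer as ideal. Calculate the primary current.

I_p ≈ 0.351 A

V_A = 230 × 20/1778 = 2.5872 V; V_B = 230 × 228/1778 = 29.494 V.
P_out = V_A I_A + V_B I_B = 2.5872×3.29 + 29.494×2.45 = 8.5118 + 72.260 = 80.772 W.
Ideal ⇒ P_in = P_out, so I_p = P_out/V_p = 80.772/230 = 0.351 A.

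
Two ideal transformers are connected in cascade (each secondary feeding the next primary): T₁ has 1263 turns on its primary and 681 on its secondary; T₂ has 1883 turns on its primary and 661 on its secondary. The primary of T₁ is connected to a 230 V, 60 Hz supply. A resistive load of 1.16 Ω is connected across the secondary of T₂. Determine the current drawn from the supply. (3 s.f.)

After T₁: V = 230.00 × 681/1263 = 124.01 V.
After T₂: V = 124.01 × 661/1883 = 43.533 V.
I_load = 43.533/1.16 = 37.529 A, so P_out = 43.533 × 37.529 = 1633.8 W.
All ideal ⇒ P_in = P_out, so I_supply = 1633.8/230 = 7.10 A.

I_supply ≈ 7.10 A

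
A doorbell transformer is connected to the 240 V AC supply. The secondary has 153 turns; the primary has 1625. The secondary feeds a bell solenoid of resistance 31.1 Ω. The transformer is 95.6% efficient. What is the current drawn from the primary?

V_s = 240 × 153/1625 = 22.597 V.
I_s = V_s/R = 22.597/31.1 = 0.72659 A.
P_out = V_s I_s = 22.597 × 0.72659 = 16.419 W.
P_in = P_out/η = 16.419/0.956 = 17.174 W.
I_p = P_in/V_p = 17.174/240 = 0.0716 A.

I_p ≈ 0.0716 A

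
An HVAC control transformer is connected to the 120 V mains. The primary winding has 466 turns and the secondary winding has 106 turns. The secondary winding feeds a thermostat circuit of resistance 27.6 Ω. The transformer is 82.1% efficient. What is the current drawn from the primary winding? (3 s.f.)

I_p ≈ 0.274 A

V_s = 120 × 106/466 = 27.296 V.
I_s = V_s/R = 27.296/27.6 = 0.98899 A.
P_out = V_s I_s = 27.296 × 0.98899 = 26.996 W.
P_in = P_out/η = 26.996/0.821 = 32.881 W.
I_p = P_in/V_p = 32.881/120 = 0.274 A.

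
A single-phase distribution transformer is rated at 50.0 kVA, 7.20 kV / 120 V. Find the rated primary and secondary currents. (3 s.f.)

I_p = S/V_p = 50000/7200 = 6.94 A.
I_s = S/V_s = 50000/120 = 417 A.

I_p ≈ 6.94 A, I_s ≈ 417 A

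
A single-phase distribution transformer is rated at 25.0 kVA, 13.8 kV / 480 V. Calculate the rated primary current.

I_p = S/V_p = 25000/13800 = 1.81 A.

I_p ≈ 1.81 A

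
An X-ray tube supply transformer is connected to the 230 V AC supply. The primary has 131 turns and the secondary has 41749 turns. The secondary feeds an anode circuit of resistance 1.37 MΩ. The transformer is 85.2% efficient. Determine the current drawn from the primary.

I_p ≈ 20.0 A

V_s = 230 × 41749/131 = 73300 V.
I_s = V_s/R = 73300/(1.37×10^6) = 0.053503 A.
P_out = V_s I_s = 73300 × 0.053503 = 3921.8 W.
P_in = P_out/η = 3921.8/0.852 = 4603.0 W.
I_p = P_in/V_p = 4603.0/230 = 20.0 A.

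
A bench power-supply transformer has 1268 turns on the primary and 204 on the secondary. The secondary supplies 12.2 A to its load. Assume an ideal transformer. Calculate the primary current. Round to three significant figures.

I_p ≈ 1.96 A

For an ideal transformer I_p/I_s = N_s/N_p, so I_p = 12.2 × 204/1268 = 1.96 A.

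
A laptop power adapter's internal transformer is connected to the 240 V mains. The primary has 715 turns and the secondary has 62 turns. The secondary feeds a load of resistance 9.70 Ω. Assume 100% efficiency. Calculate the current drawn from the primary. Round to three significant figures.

I_p ≈ 0.186 A

V_s = V_p × N_s/N_p = 240 × 62/715 = 20.811 V.
I_s = V_s/R = 20.811/9.70 = 2.1455 A.
For an ideal transformer I_p N_p = I_s N_s, so I_p = 2.1455 × 62/715 = 0.186 A.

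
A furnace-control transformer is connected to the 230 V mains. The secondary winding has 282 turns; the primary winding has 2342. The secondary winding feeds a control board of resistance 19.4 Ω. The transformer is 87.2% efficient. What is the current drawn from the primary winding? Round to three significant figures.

I_p ≈ 0.197 A

V_s = 230 × 282/2342 = 27.694 V.
I_s = V_s/R = 27.694/19.4 = 1.4275 A.
P_out = V_s I_s = 27.694 × 1.4275 = 39.535 W.
P_in = P_out/η = 39.535/0.872 = 45.338 W.
I_p = P_in/V_p = 45.338/230 = 0.197 A.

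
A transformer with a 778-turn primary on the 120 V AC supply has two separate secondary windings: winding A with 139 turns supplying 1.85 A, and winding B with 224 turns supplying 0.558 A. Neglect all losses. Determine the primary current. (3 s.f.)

I_p ≈ 0.491 A

V_A = 120 × 139/778 = 21.440 V; V_B = 120 × 224/778 = 34.550 V.
P_out = V_A I_A + V_B I_B = 21.440×1.85 + 34.550×0.558 = 39.663 + 19.279 = 58.942 W.
Ideal ⇒ P_in = P_out, so I_p = P_out/V_p = 58.942/120 = 0.491 A.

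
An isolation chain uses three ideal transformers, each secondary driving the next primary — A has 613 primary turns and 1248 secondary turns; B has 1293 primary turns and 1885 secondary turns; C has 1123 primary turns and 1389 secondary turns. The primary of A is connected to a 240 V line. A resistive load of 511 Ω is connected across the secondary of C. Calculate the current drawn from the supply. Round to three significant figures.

I_supply ≈ 6.33 A

Secondary of A: V = 240.00 × 1248/613 = 488.61 V.
Secondary of B: V = 488.61 × 1885/1293 = 712.32 V.
Secondary of C: V = 712.32 × 1389/1123 = 881.05 V.
I_load = 881.05/511 = 1.7242 A, so P_out = 881.05 × 1.7242 = 1519.1 W.
All ideal ⇒ P_in = P_out, so I_supply = 1519.1/240 = 6.33 A.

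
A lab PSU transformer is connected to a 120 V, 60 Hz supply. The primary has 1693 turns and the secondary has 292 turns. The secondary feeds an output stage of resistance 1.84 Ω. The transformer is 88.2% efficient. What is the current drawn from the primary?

I_p ≈ 2.20 A

V_s = 120 × 292/1693 = 20.697 V.
I_s = V_s/R = 20.697/1.84 = 11.248 A.
P_out = V_s I_s = 20.697 × 11.248 = 232.81 W.
P_in = P_out/η = 232.81/0.882 = 263.95 W.
I_p = P_in/V_p = 263.95/120 = 2.20 A.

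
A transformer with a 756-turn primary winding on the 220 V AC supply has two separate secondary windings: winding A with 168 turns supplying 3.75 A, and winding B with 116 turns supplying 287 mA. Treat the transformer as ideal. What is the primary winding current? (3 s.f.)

V_A = 220 × 168/756 = 48.889 V; V_B = 220 × 116/756 = 33.757 V.
P_out = V_A I_A + V_B I_B = 48.889×3.75 + 33.757×0.287 = 183.33 + 9.6881 = 193.02 W.
Ideal ⇒ P_in = P_out, so I_p = P_out/V_p = 193.02/220 = 0.877 A.

I_p ≈ 0.877 A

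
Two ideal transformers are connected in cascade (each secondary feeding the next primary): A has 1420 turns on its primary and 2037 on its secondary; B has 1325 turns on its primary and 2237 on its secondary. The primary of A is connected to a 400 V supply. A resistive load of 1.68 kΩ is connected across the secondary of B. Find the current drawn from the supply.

I_supply ≈ 1.40 A

Secondary of A: V = 400.00 × 2037/1420 = 573.80 V.
Secondary of B: V = 573.80 × 2237/1325 = 968.75 V.
I_load = 968.75/1680 = 0.57664 A, so P_out = 968.75 × 0.57664 = 558.62 W.
All ideal ⇒ P_in = P_out, so I_supply = 558.62/400 = 1.40 A.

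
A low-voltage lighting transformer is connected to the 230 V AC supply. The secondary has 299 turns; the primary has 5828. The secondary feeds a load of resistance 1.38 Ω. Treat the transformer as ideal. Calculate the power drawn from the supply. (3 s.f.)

P ≈ 101 W

V_s = V_p × N_s/N_p = 230 × 299/5828 = 11.800 V.
I_s = V_s/R = 11.800/1.38 = 8.5507 A.
I_p = I_s × N_s/N_p = 8.5507 × 299/5828 = 0.43868 A.
P = V_p I_p = 230 × 0.43868 = 101 W.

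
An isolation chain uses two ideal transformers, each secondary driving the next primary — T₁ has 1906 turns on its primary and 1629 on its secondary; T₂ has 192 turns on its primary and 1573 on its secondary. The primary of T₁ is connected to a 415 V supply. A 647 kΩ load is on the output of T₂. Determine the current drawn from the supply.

I_supply ≈ 0.0314 A

After T₁: V = 415.00 × 1629/1906 = 354.69 V.
After T₂: V = 354.69 × 1573/192 = 2905.9 V.
I_load = 2905.9/647000 = 0.0044913 A, so P_out = 2905.9 × 0.0044913 = 13.051 W.
All ideal ⇒ P_in = P_out, so I_supply = 13.051/415 = 0.0314 A.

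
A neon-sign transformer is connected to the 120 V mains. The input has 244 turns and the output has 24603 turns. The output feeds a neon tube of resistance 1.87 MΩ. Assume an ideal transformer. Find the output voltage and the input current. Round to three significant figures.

V_out ≈ 12100 V, I_in ≈ 0.652 A

V_out = V_in × N_out/N_in = 120 × 24603/244 = 12100 V.
I_out = V_out/R = 12100/(1.87×10^6) = 0.0064705 A.
I_in = I_out × N_out/N_in = 0.0064705 × 24603/244 = 0.652 A.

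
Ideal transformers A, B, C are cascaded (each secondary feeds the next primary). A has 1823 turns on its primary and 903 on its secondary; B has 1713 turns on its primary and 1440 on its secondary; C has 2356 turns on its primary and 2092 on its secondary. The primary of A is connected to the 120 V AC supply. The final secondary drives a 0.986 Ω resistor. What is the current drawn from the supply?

I_supply ≈ 16.6 A

After A: V = 120.00 × 903/1823 = 59.440 V.
After B: V = 59.440 × 1440/1713 = 49.967 V.
After C: V = 49.967 × 2092/2356 = 44.368 V.
I_load = 44.368/0.986 = 44.998 A, so P_out = 44.368 × 44.998 = 1996.5 W.
All ideal ⇒ P_in = P_out, so I_supply = 1996.5/120 = 16.6 A.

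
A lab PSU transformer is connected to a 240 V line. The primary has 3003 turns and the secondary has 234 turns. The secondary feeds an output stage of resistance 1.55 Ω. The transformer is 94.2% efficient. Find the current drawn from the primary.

I_p ≈ 0.998 A

V_s = 240 × 234/3003 = 18.701 V.
I_s = V_s/R = 18.701/1.55 = 12.065 A.
P_out = V_s I_s = 18.701 × 12.065 = 225.64 W.
P_in = P_out/η = 225.64/0.942 = 239.53 W.
I_p = P_in/V_p = 239.53/240 = 0.998 A.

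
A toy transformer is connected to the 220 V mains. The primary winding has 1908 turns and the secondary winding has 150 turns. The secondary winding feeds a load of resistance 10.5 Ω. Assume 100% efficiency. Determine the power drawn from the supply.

P ≈ 28.5 W

V_s = V_p × N_s/N_p = 220 × 150/1908 = 17.296 V.
I_s = V_s/R = 17.296/10.5 = 1.6472 A.
I_p = I_s × N_s/N_p = 1.6472 × 150/1908 = 0.12950 A.
P = V_p I_p = 220 × 0.12950 = 28.5 W.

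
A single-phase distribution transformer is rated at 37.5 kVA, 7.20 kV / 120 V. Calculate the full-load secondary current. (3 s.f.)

I_s = S/V_s = 37500/120 = 312 A.

I_s ≈ 312 A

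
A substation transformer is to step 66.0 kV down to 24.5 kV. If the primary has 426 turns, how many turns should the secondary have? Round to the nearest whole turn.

N_s/N_p = V_s/V_p, so N_s = 426 × 24500/66000 = 158.1 ≈ 158 turns.

N_s = 158 turns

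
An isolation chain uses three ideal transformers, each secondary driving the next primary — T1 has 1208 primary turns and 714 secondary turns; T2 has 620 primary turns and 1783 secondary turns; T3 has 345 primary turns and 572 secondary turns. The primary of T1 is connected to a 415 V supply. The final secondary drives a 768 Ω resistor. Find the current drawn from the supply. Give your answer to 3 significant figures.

After T1: V = 415.00 × 714/1208 = 245.29 V.
After T2: V = 245.29 × 1783/620 = 705.41 V.
After T3: V = 705.41 × 572/345 = 1169.5 V.
I_load = 1169.5/768 = 1.5228 A, so P_out = 1169.5 × 1.5228 = 1781.0 W.
All ideal ⇒ P_in = P_out, so I_supply = 1781.0/415 = 4.29 A.

I_supply ≈ 4.29 A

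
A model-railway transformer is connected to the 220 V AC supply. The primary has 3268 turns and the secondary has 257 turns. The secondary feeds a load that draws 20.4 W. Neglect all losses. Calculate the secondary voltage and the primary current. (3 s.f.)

V_s = V_p × N_s/N_p = 220 × 257/3268 = 17.301 V.
I_s = P/V_s = 20.4/17.301 = 1.1791 A.
I_p = I_s × N_s/N_p = 1.1791 × 257/3268 = 0.0927 A.

V_s ≈ 17.3 V, I_p ≈ 0.0927 A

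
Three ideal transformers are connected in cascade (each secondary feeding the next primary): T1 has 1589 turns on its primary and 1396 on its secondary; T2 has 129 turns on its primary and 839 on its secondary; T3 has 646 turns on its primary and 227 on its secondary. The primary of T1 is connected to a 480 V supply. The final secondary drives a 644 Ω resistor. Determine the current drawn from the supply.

I_supply ≈ 3.00 A

Secondary of T1: V = 480.00 × 1396/1589 = 421.70 V.
Secondary of T2: V = 421.70 × 839/129 = 2742.7 V.
Secondary of T3: V = 2742.7 × 227/646 = 963.76 V.
I_load = 963.76/644 = 1.4965 A, so P_out = 963.76 × 1.4965 = 1442.3 W.
All ideal ⇒ P_in = P_out, so I_supply = 1442.3/480 = 3.00 A.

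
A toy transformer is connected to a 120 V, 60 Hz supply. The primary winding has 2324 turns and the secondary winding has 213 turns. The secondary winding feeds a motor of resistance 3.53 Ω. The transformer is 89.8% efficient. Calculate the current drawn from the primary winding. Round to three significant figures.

I_p ≈ 0.318 A

V_s = 120 × 213/2324 = 10.998 V.
I_s = V_s/R = 10.998/3.53 = 3.1157 A.
P_out = V_s I_s = 10.998 × 3.1157 = 34.267 W.
P_in = P_out/η = 34.267/0.898 = 38.159 W.
I_p = P_in/V_p = 38.159/120 = 0.318 A.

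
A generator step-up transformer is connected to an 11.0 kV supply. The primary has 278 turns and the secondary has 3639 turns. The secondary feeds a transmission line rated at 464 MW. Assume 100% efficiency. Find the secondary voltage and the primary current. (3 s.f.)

V_s = V_p × N_s/N_p = 11000 × 3639/278 = 143990 V.
I_s = P/V_s = 4.64×10^8/143990 = 3222.5 A.
I_p = I_s × N_s/N_p = 3222.5 × 3639/278 = 42200 A.

V_s ≈ 144000 V, I_p ≈ 42200 A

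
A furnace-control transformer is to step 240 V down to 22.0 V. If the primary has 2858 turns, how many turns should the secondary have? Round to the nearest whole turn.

N_s/N_p = V_s/V_p, so N_s = 2858 × 22.0/240 = 262.0 ≈ 262 turns.

N_s = 262 turns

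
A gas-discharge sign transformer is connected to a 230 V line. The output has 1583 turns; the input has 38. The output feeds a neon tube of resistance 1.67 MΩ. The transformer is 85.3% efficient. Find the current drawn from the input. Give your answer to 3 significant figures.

I_in ≈ 0.280 A

V_out = 230 × 1583/38 = 9581.3 V.
I_out = V_out/R = 9581.3/(1.67×10^6) = 0.0057373 A.
P_out = V_out I_out = 9581.3 × 0.0057373 = 54.971 W.
P_in = P_out/η = 54.971/0.853 = 64.444 W.
I_in = P_in/V_in = 64.444/230 = 0.280 A.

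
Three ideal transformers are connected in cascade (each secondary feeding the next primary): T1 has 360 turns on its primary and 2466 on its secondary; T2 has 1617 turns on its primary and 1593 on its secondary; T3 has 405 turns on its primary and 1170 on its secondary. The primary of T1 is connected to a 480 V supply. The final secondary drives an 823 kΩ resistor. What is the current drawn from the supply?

I_supply ≈ 0.222 A

After T1: V = 480.00 × 2466/360 = 3288.0 V.
After T2: V = 3288.0 × 1593/1617 = 3239.2 V.
After T3: V = 3239.2 × 1170/405 = 9357.7 V.
I_load = 9357.7/823000 = 0.011370 A, so P_out = 9357.7 × 0.011370 = 106.40 W.
All ideal ⇒ P_in = P_out, so I_supply = 106.40/480 = 0.222 A.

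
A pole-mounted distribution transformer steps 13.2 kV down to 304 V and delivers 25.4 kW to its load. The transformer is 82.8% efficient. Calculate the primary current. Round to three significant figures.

P_in = P_out/η = 25400/0.828 = 30676 W.
I_p = P_in/V_p = 30676/13200 = 2.32 A.

I_p ≈ 2.32 A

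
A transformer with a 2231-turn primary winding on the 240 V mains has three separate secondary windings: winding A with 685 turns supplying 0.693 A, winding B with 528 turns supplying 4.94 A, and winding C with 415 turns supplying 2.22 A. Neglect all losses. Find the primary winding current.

V_A = 240 × 685/2231 = 73.689 V; V_B = 240 × 528/2231 = 56.800 V; V_C = 240 × 415/2231 = 44.644 V.
P_out = V_A I_A + V_B I_B + V_C I_C = 73.689×0.693 + 56.800×4.94 + 44.644×2.22 = 51.066 + 280.59 + 99.109 = 430.77 W.
Ideal ⇒ P_in = P_out, so I_p = P_out/V_p = 430.77/240 = 1.79 A.

I_p ≈ 1.79 A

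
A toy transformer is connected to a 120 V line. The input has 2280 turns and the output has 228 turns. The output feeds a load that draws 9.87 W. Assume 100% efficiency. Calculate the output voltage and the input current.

V_out = V_in × N_out/N_in = 120 × 228/2280 = 12.000 V.
I_out = P/V_out = 9.87/12.000 = 0.82250 A.
I_in = I_out × N_out/N_in = 0.82250 × 228/2280 = 0.0822 A.

V_out ≈ 12.0 V, I_in ≈ 0.0822 A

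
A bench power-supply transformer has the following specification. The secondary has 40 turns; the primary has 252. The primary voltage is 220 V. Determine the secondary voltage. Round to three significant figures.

V_s ≈ 34.9 V

V_s/V_p = N_s/N_p, so V_s = 220 × 40/252 = 34.9 V.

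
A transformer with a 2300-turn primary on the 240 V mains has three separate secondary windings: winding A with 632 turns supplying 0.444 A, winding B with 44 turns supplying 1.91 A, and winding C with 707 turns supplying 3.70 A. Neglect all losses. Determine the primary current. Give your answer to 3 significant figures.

V_A = 240 × 632/2300 = 65.948 V; V_B = 240 × 44/2300 = 4.5913 V; V_C = 240 × 707/2300 = 73.774 V.
P_out = V_A I_A + V_B I_B + V_C I_C = 65.948×0.444 + 4.5913×1.91 + 73.774×3.70 = 29.281 + 8.7694 + 272.96 = 311.01 W.
Ideal ⇒ P_in = P_out, so I_p = P_out/V_p = 311.01/240 = 1.30 A.

I_p ≈ 1.30 A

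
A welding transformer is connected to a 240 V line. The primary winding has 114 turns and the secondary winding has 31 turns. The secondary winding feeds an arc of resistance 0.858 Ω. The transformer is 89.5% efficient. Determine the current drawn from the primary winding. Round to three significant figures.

I_p ≈ 23.1 A

V_s = 240 × 31/114 = 65.263 V.
I_s = V_s/R = 65.263/0.858 = 76.064 A.
P_out = V_s I_s = 65.263 × 76.064 = 4964.2 W.
P_in = P_out/η = 4964.2/0.895 = 5546.6 W.
I_p = P_in/V_p = 5546.6/240 = 23.1 A.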